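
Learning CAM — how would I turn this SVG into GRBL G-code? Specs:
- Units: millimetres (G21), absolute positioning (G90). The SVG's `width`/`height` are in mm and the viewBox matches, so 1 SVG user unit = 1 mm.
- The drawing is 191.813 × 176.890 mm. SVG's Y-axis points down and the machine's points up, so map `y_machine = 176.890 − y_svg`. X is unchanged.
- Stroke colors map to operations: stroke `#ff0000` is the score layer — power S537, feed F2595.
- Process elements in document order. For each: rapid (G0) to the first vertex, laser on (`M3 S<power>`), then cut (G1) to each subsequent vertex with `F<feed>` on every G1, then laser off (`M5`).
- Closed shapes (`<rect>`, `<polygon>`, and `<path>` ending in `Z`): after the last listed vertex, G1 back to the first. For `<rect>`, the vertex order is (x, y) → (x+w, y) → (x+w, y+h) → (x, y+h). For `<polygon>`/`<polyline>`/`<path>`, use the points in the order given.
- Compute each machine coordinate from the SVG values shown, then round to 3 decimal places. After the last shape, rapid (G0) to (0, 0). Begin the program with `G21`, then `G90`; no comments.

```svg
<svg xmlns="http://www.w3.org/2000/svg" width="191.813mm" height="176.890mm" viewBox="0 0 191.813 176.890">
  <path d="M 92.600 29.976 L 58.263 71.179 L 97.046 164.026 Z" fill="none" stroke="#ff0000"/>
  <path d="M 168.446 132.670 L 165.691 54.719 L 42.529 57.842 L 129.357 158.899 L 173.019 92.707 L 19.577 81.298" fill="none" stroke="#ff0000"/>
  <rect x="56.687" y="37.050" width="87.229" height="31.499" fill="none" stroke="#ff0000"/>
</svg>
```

G21
G90
G0 X92.600 Y146.914
M3 S537
G1 X58.263 Y105.711 F2595
G1 X97.046 Y12.864 F2595
G1 X92.600 Y146.914 F2595
M5
G0 X168.446 Y44.220
M3 S537
G1 X165.691 Y122.171 F2595
G1 X42.529 Y119.048 F2595
G1 X129.357 Y17.991 F2595
G1 X173.019 Y84.183 F2595
G1 X19.577 Y95.592 F2595
M5
G0 X56.687 Y139.840
M3 S537
G1 X143.916 Y139.840 F2595
G1 X143.916 Y108.341 F2595
G1 X56.687 Y108.341 F2595
G1 X56.687 Y139.840 F2595
M5
G0 X0.000 Y0.000

viewBox `0 0 191.813 176.890` with mm width/height → 1 unit = 1 mm. Flip: y_m = 176.890 − y_svg.

**Shape 1** — `<path>` closed polygon, stroke `#ff0000` → score (S537, F2595). Machine vertices: (92.600,146.914) → (58.263,105.711) → (97.046,12.864) → (92.600,146.914). Closed: final G1 returns to the first vertex.

**Shape 2** — `<path>` open polyline, stroke `#ff0000` → score (S537, F2595). Machine vertices: (168.446,44.220) → (165.691,122.171) → (42.529,119.048) → (129.357,17.991) → (173.019,84.183) → (19.577,95.592). Open path.

**Shape 3** — `<rect>` rectangle, stroke `#ff0000` → score (S537, F2595). Machine vertices: (56.687,139.840) → (143.916,139.840) → (143.916,108.341) → (56.687,108.341) → (56.687,139.840). Closed: final G1 returns to the first vertex.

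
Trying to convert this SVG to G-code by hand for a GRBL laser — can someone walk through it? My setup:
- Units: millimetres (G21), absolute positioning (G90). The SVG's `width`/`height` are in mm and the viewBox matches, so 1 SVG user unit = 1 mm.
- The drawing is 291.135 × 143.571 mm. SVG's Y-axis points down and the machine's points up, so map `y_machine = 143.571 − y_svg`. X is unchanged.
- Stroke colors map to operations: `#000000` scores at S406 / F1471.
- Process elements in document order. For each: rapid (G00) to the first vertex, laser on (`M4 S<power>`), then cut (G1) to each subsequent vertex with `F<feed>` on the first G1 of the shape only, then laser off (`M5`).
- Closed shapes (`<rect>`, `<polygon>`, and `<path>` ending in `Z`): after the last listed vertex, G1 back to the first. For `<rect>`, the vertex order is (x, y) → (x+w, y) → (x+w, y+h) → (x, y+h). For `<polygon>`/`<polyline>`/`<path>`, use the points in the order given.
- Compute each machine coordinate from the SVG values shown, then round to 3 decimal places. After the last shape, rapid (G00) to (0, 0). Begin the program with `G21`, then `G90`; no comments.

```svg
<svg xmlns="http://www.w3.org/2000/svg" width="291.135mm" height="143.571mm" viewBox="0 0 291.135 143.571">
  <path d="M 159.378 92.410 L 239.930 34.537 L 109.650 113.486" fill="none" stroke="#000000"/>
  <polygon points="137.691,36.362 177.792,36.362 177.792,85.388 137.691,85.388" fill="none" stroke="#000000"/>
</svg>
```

G21
G90
G00 X159.378 Y51.161
M4 S406
G1 X239.930 Y109.034 F1471
G1 X109.650 Y30.085
M5
G00 X137.691 Y107.209
M4 S406
G1 X177.792 Y107.209 F1471
G1 X177.792 Y58.183
G1 X137.691 Y58.183
G1 X137.691 Y107.209
M5
G00 X0.000 Y0.000

viewBox `0 0 291.135 143.571` with mm width/height → 1 unit = 1 mm. Flip: y_m = 143.571 − y_svg.

**Shape 1** — `<path>` open polyline, stroke `#000000` → score (S406, F1471). Machine vertices: (159.378,51.161) → (239.930,109.034) → (109.650,30.085). Open path.

**Shape 2** — `<polygon>` rectangle, stroke `#000000` → score (S406, F1471). Machine vertices: (137.691,107.209) → (177.792,107.209) → (177.792,58.183) → (137.691,58.183) → (137.691,107.209). Closed: final G1 returns to the first vertex.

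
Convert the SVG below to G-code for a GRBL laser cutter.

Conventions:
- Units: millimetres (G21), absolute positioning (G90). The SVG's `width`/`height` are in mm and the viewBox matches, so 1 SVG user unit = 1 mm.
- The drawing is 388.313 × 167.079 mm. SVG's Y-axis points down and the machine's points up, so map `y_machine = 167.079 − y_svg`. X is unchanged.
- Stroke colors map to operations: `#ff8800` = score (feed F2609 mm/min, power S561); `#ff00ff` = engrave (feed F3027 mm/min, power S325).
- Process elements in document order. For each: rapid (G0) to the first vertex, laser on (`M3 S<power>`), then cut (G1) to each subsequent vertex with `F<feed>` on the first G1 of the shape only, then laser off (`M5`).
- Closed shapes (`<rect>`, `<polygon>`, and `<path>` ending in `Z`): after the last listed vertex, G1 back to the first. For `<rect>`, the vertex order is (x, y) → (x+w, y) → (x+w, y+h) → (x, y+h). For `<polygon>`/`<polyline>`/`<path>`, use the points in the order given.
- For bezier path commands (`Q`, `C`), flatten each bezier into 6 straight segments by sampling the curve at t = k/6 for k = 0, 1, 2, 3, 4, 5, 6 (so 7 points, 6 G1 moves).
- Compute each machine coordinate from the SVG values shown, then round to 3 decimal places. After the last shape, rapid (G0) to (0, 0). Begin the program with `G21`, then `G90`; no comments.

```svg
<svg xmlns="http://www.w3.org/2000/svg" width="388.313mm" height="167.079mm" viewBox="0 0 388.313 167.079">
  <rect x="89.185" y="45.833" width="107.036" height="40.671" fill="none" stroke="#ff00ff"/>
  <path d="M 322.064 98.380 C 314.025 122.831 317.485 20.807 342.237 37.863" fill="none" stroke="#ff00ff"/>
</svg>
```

G21
G90
G0 X89.185 Y121.246
M3 S325
G1 X196.221 Y121.246 F3027
G1 X196.221 Y80.575
G1 X89.185 Y80.575
G1 X89.185 Y121.246
M5
G0 X322.064 Y68.699
M3 S325
G1 X319.048 Y65.876 F3027
G1 X318.221 Y77.312
G1 X319.854 Y96.184
G1 X324.220 Y115.673
G1 X331.590 Y128.957
G1 X342.237 Y129.216
M5
G0 X0.000 Y0.000

Since the viewBox matches the mm dimensions, user units are millimetres directly. The only transform is the Y-flip y_m = 167.079 − y_svg.

Shape 1 is a rectangle drawn with `<rect>`. Its stroke #ff00ff means engrave at S325, F3027. After flipping Y the toolpath is (89.185,121.246) → (196.221,121.246) → (196.221,80.575) → (89.185,80.575) → (89.185,121.246), returning to the start.

Shape 2 is a cubic bezier drawn with `<path>`. Its stroke #ff00ff means engrave at S325, F3027. After flipping Y the toolpath is (322.064,68.699) → (319.048,65.876) → (318.221,77.312) → (319.854,96.184) → (324.220,115.673) → (331.590,128.957) → (342.237,129.216).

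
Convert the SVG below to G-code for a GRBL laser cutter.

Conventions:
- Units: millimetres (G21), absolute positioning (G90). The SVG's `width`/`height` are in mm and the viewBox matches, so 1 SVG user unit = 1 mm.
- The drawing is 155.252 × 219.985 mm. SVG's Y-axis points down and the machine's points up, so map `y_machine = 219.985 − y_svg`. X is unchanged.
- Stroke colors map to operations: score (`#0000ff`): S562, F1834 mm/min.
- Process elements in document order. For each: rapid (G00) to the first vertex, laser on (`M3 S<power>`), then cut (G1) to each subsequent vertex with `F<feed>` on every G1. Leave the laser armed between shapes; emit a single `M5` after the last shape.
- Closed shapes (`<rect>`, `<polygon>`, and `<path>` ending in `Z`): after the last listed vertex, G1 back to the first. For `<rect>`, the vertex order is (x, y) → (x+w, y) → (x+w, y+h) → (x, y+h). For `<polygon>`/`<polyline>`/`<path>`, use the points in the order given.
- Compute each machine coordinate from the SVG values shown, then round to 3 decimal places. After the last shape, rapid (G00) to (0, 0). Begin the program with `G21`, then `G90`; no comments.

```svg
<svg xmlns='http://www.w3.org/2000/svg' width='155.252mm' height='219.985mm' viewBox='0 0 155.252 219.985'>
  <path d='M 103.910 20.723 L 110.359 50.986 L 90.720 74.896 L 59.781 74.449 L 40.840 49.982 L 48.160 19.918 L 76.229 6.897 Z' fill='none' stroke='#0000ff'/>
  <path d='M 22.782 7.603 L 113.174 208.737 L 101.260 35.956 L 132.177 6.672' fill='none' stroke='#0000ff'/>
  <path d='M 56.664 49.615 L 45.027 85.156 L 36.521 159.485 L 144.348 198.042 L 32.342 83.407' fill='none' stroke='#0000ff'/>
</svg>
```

G21
G90
G00 X103.910 Y199.262
M3 S562
G1 X110.359 Y168.999 F1834
G1 X90.720 Y145.089 F1834
G1 X59.781 Y145.536 F1834
G1 X40.840 Y170.003 F1834
G1 X48.160 Y200.067 F1834
G1 X76.229 Y213.088 F1834
G1 X103.910 Y199.262 F1834
G00 X22.782 Y212.382
M3 S562
G1 X113.174 Y11.248 F1834
G1 X101.260 Y184.029 F1834
G1 X132.177 Y213.313 F1834
G00 X56.664 Y170.370
M3 S562
G1 X45.027 Y134.829 F1834
G1 X36.521 Y60.500 F1834
G1 X144.348 Y21.943 F1834
G1 X32.342 Y136.578 F1834
M5
G00 X0.000 Y0.000

1 u = 1 mm; y_m = 219.985 − y.

[1] `<path>` regular polygon, #0000ff→score S562 F1834: (103.910,199.262) → (110.359,168.999) → (90.720,145.089) → (59.781,145.536) → (40.840,170.003) → (48.160,200.067) → (76.229,213.088) → (103.910,199.262) (closed)

[2] `<path>` open polyline, #0000ff→score S562 F1834: (22.782,212.382) → (113.174,11.248) → (101.260,184.029) → (132.177,213.313)

[3] `<path>` open polyline, #0000ff→score S562 F1834: (56.664,170.370) → (45.027,134.829) → (36.521,60.500) → (144.348,21.943) → (32.342,136.578)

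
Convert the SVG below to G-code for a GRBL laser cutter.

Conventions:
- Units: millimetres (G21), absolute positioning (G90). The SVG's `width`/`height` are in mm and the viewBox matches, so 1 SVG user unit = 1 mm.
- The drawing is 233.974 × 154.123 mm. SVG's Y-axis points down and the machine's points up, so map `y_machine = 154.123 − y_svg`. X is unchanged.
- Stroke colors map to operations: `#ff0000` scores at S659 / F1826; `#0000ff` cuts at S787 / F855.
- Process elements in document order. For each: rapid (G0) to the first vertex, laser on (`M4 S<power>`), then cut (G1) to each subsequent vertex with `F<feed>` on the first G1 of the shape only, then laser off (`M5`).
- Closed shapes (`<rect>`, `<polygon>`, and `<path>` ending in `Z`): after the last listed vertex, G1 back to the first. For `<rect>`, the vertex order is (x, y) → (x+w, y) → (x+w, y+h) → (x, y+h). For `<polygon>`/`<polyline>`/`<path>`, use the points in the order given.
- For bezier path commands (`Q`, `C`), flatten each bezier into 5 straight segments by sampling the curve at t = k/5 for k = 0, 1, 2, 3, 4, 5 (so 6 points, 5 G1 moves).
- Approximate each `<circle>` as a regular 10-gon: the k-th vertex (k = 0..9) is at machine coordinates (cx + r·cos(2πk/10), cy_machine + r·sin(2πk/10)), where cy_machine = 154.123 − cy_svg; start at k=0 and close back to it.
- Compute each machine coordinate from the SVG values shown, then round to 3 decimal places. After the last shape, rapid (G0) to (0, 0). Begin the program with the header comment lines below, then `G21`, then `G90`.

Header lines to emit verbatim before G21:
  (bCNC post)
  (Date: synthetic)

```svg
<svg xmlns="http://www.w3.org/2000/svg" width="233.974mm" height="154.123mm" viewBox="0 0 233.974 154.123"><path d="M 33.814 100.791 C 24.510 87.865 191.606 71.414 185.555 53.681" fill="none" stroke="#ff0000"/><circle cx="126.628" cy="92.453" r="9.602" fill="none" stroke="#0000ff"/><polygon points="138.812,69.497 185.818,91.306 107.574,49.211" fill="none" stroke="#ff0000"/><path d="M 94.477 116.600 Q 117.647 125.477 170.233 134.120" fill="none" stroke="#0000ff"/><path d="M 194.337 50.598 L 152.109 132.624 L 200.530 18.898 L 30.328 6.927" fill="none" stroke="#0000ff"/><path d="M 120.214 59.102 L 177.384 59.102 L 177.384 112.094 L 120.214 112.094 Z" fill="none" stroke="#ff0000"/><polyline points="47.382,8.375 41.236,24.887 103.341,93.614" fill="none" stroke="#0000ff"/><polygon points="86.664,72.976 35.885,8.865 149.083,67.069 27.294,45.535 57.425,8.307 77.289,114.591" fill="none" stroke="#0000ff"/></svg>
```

1 u = 1 mm; y_m = 154.123 − y.

[1] `<path>` cubic bezier, #ff0000→score S659 F1826: (33.814,53.332) → (46.603,61.493) → (84.950,70.392) → (132.077,79.921) → (171.204,89.974) → (185.555,100.442)

[2] `<circle>` circle, #0000ff→cut S787 F855: (136.230,61.670) → (134.396,67.314) → (129.595,70.802) → (123.661,70.802) → (118.860,67.314) → (117.026,61.670) → (118.860,56.026) → (123.661,52.538) → (129.595,52.538) → (134.396,56.026) → (136.230,61.670) (closed)

[3] `<polygon>` closed polygon, #ff0000→score S659 F1826: (138.812,84.626) → (185.818,62.817) → (107.574,104.912) → (138.812,84.626) (closed)

[4] `<path>` quadratic bezier, #0000ff→cut S787 F855: (94.477,37.523) → (104.922,33.982) → (117.720,30.459) → (132.871,26.955) → (150.375,23.470) → (170.233,20.003)

[5] `<path>` open polyline, #0000ff→cut S787 F855: (194.337,103.525) → (152.109,21.499) → (200.530,135.225) → (30.328,147.196)

[6] `<path>` rectangle, #ff0000→score S659 F1826: (120.214,95.021) → (177.384,95.021) → (177.384,42.029) → (120.214,42.029) → (120.214,95.021) (closed)

[7] `<polyline>` open polyline, #0000ff→cut S787 F855: (47.382,145.748) → (41.236,129.236) → (103.341,60.509)

[8] `<polygon>` closed polygon, #0000ff→cut S787 F855: (86.664,81.147) → (35.885,145.258) → (149.083,87.054) → (27.294,108.588) → (57.425,145.816) → (77.289,39.532) → (86.664,81.147) (closed)

(bCNC post)
(Date: synthetic)
G21
G90
G0 X33.814 Y53.332
M4 S659
G1 X46.603 Y61.493 F1826
G1 X84.950 Y70.392
G1 X132.077 Y79.921
G1 X171.204 Y89.974
G1 X185.555 Y100.442
M5
G0 X136.230 Y61.670
M4 S787
G1 X134.396 Y67.314 F855
G1 X129.595 Y70.802
G1 X123.661 Y70.802
G1 X118.860 Y67.314
G1 X117.026 Y61.670
G1 X118.860 Y56.026
G1 X123.661 Y52.538
G1 X129.595 Y52.538
G1 X134.396 Y56.026
G1 X136.230 Y61.670
M5
G0 X138.812 Y84.626
M4 S659
G1 X185.818 Y62.817 F1826
G1 X107.574 Y104.912
G1 X138.812 Y84.626
M5
G0 X94.477 Y37.523
M4 S787
G1 X104.922 Y33.982 F855
G1 X117.720 Y30.459
G1 X132.871 Y26.955
G1 X150.375 Y23.470
G1 X170.233 Y20.003
M5
G0 X194.337 Y103.525
M4 S787
G1 X152.109 Y21.499 F855
G1 X200.530 Y135.225
G1 X30.328 Y147.196
M5
G0 X120.214 Y95.021
M4 S659
G1 X177.384 Y95.021 F1826
G1 X177.384 Y42.029
G1 X120.214 Y42.029
G1 X120.214 Y95.021
M5
G0 X47.382 Y145.748
M4 S787
G1 X41.236 Y129.236 F855
G1 X103.341 Y60.509
M5
G0 X86.664 Y81.147
M4 S787
G1 X35.885 Y145.258 F855
G1 X149.083 Y87.054
G1 X27.294 Y108.588
G1 X57.425 Y145.816
G1 X77.289 Y39.532
G1 X86.664 Y81.147
M5
G0 X0.000 Y0.000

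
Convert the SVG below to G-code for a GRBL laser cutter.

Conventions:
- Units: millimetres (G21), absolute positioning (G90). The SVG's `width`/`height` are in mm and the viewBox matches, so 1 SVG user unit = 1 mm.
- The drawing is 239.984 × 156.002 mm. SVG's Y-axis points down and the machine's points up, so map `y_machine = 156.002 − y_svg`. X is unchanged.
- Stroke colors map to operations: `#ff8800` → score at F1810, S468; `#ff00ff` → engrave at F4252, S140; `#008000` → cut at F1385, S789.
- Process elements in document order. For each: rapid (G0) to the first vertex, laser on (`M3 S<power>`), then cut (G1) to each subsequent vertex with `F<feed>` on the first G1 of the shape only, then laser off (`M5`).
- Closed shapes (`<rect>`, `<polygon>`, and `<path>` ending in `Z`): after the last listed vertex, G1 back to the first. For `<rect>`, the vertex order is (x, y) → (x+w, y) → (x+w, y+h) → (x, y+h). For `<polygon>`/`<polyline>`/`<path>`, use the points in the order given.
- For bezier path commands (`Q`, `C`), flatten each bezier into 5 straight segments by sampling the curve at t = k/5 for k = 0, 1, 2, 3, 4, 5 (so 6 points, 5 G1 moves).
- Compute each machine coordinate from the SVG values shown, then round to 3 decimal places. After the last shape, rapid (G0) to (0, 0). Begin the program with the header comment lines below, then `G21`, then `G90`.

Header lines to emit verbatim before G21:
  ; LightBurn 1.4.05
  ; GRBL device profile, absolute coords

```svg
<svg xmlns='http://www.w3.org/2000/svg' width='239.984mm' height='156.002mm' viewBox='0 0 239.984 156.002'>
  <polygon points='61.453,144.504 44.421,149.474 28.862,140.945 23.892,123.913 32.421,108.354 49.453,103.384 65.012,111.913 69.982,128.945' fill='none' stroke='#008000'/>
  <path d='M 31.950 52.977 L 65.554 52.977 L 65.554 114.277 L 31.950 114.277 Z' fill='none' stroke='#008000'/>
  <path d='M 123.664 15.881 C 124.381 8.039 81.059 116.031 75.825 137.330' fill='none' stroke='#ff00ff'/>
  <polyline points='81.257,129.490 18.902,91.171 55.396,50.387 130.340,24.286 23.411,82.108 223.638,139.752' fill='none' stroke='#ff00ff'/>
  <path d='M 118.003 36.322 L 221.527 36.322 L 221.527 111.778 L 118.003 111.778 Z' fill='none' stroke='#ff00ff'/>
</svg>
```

; LightBurn 1.4.05
; GRBL device profile, absolute coords
G21
G90
G0 X61.453 Y11.498
M3 S789
G1 X44.421 Y6.528 F1385
G1 X28.862 Y15.057
G1 X23.892 Y32.089
G1 X32.421 Y47.648
G1 X49.453 Y52.618
G1 X65.012 Y44.089
G1 X69.982 Y27.057
G1 X61.453 Y11.498
M5
G0 X31.950 Y103.025
M3 S789
G1 X65.554 Y103.025 F1385
G1 X65.554 Y41.725
G1 X31.950 Y41.725
G1 X31.950 Y103.025
M5
G0 X123.664 Y140.121
M3 S140
G1 X119.467 Y132.546 F4252
G1 X108.642 Y106.893
G1 X95.132 Y72.882
G1 X82.879 Y40.234
G1 X75.825 Y18.672
M5
G0 X81.257 Y26.512
M3 S140
G1 X18.902 Y64.831 F4252
G1 X55.396 Y105.615
G1 X130.340 Y131.716
G1 X23.411 Y73.894
G1 X223.638 Y16.250
M5
G0 X118.003 Y119.680
M3 S140
G1 X221.527 Y119.680 F4252
G1 X221.527 Y44.224
G1 X118.003 Y44.224
G1 X118.003 Y119.680
M5
G0 X0.000 Y0.000

viewBox `0 0 239.984 156.002` with mm width/height → 1 unit = 1 mm. Flip: y_m = 156.002 − y_svg.

**Shape 1** — `<polygon>` regular polygon, stroke `#008000` → cut (S789, F1385). Machine vertices: (61.453,11.498) → (44.421,6.528) → (28.862,15.057) → (23.892,32.089) → (32.421,47.648) → (49.453,52.618) → (65.012,44.089) → (69.982,27.057) → (61.453,11.498). Closed: final G1 returns to the first vertex.

**Shape 2** — `<path>` rectangle, stroke `#008000` → cut (S789, F1385). Machine vertices: (31.950,103.025) → (65.554,103.025) → (65.554,41.725) → (31.950,41.725) → (31.950,103.025). Closed: final G1 returns to the first vertex.

**Shape 3** — `<path>` cubic bezier, stroke `#ff00ff` → engrave (S140, F4252). Control points (SVG): P0=(123.664,15.881), P1=(124.381,8.039), P2=(81.059,116.031), P3=(75.825,137.330); sampled at t=k/5. Machine vertices: (123.664,140.121) → (119.467,132.546) → (108.642,106.893) → (95.132,72.882) → (82.879,40.234) → (75.825,18.672). Open path.

**Shape 4** — `<polyline>` open polyline, stroke `#ff00ff` → engrave (S140, F4252). Machine vertices: (81.257,26.512) → (18.902,64.831) → (55.396,105.615) → (130.340,131.716) → (23.411,73.894) → (223.638,16.250). Open path.

**Shape 5** — `<path>` rectangle, stroke `#ff00ff` → engrave (S140, F4252). Machine vertices: (118.003,119.680) → (221.527,119.680) → (221.527,44.224) → (118.003,44.224) → (118.003,119.680). Closed: final G1 returns to the first vertex.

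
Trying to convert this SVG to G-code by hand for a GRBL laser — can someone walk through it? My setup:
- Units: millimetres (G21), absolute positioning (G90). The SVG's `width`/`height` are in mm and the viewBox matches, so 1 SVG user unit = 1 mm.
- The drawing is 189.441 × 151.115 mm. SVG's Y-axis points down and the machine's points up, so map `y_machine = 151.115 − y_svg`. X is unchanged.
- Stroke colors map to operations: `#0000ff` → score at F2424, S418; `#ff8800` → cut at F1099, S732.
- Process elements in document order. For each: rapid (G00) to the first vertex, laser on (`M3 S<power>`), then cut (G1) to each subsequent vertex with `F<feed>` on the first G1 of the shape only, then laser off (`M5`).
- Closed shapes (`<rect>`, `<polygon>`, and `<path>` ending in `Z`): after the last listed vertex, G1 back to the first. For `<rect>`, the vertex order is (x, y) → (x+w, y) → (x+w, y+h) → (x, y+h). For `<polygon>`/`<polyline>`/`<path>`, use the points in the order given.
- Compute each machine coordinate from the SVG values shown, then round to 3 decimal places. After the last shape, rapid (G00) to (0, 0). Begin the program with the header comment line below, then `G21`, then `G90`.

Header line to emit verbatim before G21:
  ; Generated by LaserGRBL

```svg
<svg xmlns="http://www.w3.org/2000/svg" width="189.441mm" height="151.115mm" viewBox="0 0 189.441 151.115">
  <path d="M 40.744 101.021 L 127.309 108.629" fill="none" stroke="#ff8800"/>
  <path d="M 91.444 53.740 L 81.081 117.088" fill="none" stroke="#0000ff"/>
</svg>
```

; Generated by LaserGRBL
G21
G90
G00 X40.744 Y50.094
M3 S732
G1 X127.309 Y42.486 F1099
M5
G00 X91.444 Y97.375
M3 S418
G1 X81.081 Y34.027 F2424
M5
G00 X0.000 Y0.000

viewBox `0 0 189.441 151.115` with mm width/height → 1 unit = 1 mm. Flip: y_m = 151.115 − y_svg.

**Shape 1** — `<path>` line segment, stroke `#ff8800` → cut (S732, F1099). Machine vertices: (40.744,50.094) → (127.309,42.486). Open path.

**Shape 2** — `<path>` line segment, stroke `#0000ff` → score (S418, F2424). Machine vertices: (91.444,97.375) → (81.081,34.027). Open path.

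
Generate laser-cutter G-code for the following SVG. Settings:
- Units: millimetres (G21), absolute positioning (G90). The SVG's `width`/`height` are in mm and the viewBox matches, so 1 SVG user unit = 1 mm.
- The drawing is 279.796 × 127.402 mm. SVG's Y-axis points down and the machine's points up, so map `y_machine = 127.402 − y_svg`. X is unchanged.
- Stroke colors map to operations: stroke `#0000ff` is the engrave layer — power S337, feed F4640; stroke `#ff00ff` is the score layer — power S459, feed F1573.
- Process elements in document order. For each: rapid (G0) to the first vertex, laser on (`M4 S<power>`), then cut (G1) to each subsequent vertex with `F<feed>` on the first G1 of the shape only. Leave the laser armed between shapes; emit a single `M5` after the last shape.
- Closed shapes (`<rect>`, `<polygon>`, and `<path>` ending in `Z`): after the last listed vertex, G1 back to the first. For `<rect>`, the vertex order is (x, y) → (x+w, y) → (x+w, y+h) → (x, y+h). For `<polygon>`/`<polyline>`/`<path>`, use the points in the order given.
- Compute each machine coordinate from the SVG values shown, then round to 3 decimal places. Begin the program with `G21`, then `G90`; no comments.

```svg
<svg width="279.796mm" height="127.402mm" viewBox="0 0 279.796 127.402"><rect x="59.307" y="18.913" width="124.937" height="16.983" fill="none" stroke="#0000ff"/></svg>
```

G21
G90
G0 X59.307 Y108.489
M4 S337
G1 X184.244 Y108.489 F4640
G1 X184.244 Y91.506
G1 X59.307 Y91.506
G1 X59.307 Y108.489
M5

viewBox `0 0 279.796 127.402` with mm width/height → 1 unit = 1 mm. Flip: y_m = 127.402 − y_svg.

**Shape 1** — `<rect>` rectangle, stroke `#0000ff` → engrave (S337, F4640). Machine vertices: (59.307,108.489) → (184.244,108.489) → (184.244,91.506) → (59.307,91.506) → (59.307,108.489). Closed: final G1 returns to the first vertex.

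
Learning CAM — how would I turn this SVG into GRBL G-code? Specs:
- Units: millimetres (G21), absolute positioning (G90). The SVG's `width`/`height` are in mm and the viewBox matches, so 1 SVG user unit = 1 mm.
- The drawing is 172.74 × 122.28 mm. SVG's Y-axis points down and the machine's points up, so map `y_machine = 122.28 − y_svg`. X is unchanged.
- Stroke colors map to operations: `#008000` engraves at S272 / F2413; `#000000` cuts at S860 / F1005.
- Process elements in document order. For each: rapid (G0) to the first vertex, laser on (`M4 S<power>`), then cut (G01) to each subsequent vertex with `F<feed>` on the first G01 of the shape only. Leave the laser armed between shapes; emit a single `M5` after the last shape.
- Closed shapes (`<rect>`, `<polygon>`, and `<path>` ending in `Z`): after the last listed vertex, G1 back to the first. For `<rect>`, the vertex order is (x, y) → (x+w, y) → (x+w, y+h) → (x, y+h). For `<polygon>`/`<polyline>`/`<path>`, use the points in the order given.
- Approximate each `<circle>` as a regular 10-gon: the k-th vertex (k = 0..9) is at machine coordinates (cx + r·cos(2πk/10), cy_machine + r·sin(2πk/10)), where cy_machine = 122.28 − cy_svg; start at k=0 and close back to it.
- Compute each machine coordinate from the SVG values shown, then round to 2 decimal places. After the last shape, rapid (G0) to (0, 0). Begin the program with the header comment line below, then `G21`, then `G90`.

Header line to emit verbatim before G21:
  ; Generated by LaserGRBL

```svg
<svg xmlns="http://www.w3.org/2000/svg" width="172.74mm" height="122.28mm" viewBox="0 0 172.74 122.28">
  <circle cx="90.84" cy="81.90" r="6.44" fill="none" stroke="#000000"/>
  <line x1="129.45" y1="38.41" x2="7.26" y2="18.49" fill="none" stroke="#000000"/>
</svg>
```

; Generated by LaserGRBL
G21
G90
G0 X97.28 Y40.38
M4 S860
G01 X96.05 Y44.17 F1005
G01 X92.83 Y46.50
G01 X88.85 Y46.50
G01 X85.63 Y44.17
G01 X84.40 Y40.38
G01 X85.63 Y36.59
G01 X88.85 Y34.26
G01 X92.83 Y34.26
G01 X96.05 Y36.59
G01 X97.28 Y40.38
G0 X129.45 Y83.87
M4 S860
G01 X7.26 Y103.79 F1005
M5
G0 X0.00 Y0.00

1 u = 1 mm; y_m = 122.28 − y.

[1] `<circle>` circle, #000000→cut S860 F1005: (97.28,40.38) → (96.05,44.17) → (92.83,46.50) → (88.85,46.50) → (85.63,44.17) → (84.40,40.38) → (85.63,36.59) → (88.85,34.26) → (92.83,34.26) → (96.05,36.59) → (97.28,40.38) (closed)

[2] `<line>` line segment, #000000→cut S860 F1005: (129.45,83.87) → (7.26,103.79)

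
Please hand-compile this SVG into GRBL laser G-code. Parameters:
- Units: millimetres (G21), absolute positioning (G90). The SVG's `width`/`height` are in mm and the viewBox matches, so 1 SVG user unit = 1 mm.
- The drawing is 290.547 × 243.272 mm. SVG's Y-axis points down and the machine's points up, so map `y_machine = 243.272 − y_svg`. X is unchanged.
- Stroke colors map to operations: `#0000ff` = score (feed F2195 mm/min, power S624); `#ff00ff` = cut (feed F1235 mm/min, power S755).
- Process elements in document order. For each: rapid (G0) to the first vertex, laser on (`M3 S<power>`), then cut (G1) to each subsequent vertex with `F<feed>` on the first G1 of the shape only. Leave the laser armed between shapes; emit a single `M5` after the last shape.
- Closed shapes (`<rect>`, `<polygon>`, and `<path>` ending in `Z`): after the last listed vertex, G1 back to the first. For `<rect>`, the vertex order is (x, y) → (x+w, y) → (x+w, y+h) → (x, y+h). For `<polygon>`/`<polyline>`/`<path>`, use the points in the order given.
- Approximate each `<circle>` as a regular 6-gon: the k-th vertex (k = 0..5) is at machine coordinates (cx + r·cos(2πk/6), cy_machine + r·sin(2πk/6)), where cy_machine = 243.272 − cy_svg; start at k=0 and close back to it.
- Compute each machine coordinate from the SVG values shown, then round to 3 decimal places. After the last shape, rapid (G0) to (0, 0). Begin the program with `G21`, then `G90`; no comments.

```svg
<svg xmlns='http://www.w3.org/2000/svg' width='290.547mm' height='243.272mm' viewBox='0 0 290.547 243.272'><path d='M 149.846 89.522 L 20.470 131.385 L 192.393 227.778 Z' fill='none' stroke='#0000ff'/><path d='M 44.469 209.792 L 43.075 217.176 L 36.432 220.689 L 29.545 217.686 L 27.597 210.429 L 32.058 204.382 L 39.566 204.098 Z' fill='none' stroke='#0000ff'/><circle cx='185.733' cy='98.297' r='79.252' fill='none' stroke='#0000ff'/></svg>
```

1 u = 1 mm; y_m = 243.272 − y.

[1] `<path>` closed polygon, #0000ff→score S624 F2195: (149.846,153.750) → (20.470,111.887) → (192.393,15.494) → (149.846,153.750) (closed)

[2] `<path>` regular polygon, #0000ff→score S624 F2195: (44.469,33.480) → (43.075,26.096) → (36.432,22.583) → (29.545,25.586) → (27.597,32.843) → (32.058,38.890) → (39.566,39.174) → (44.469,33.480) (closed)

[3] `<circle>` circle, #0000ff→score S624 F2195: (264.985,144.975) → (225.359,213.609) → (146.107,213.609) → (106.481,144.975) → (146.107,76.341) → (225.359,76.341) → (264.985,144.975) (closed)

G21
G90
G0 X149.846 Y153.750
M3 S624
G1 X20.470 Y111.887 F2195
G1 X192.393 Y15.494
G1 X149.846 Y153.750
G0 X44.469 Y33.480
M3 S624
G1 X43.075 Y26.096 F2195
G1 X36.432 Y22.583
G1 X29.545 Y25.586
G1 X27.597 Y32.843
G1 X32.058 Y38.890
G1 X39.566 Y39.174
G1 X44.469 Y33.480
G0 X264.985 Y144.975
M3 S624
G1 X225.359 Y213.609 F2195
G1 X146.107 Y213.609
G1 X106.481 Y144.975
G1 X146.107 Y76.341
G1 X225.359 Y76.341
G1 X264.985 Y144.975
M5
G0 X0.000 Y0.000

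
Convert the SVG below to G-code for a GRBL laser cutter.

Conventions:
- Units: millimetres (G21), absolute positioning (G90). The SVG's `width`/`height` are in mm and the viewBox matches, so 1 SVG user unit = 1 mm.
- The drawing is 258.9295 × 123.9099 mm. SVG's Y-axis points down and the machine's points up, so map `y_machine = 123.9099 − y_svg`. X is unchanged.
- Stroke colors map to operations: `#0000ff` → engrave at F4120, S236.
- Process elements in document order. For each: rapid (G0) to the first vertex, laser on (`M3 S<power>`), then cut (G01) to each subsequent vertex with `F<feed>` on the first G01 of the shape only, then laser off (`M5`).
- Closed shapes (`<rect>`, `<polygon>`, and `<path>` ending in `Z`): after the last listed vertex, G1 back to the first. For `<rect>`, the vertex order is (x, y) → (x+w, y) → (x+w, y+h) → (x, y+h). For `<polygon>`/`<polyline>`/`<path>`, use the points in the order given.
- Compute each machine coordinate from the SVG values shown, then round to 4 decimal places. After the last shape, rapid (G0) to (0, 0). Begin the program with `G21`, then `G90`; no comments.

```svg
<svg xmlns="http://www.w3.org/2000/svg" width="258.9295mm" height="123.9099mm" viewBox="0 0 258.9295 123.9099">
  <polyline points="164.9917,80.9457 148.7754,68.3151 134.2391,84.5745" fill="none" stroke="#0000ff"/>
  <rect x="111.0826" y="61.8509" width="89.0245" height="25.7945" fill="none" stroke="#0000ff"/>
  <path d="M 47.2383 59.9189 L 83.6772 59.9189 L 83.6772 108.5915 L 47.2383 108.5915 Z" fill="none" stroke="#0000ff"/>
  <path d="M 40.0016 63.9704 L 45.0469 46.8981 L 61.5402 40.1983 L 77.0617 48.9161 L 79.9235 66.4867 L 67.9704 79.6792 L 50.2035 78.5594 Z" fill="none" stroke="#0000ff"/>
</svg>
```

viewBox `0 0 258.9295 123.9099` with mm width/height → 1 unit = 1 mm. Flip: y_m = 123.9099 − y_svg.

**Shape 1** — `<polyline>` open polyline, stroke `#0000ff` → engrave (S236, F4120). Machine vertices: (164.9917,42.9642) → (148.7754,55.5948) → (134.2391,39.3354). Open path.

**Shape 2** — `<rect>` rectangle, stroke `#0000ff` → engrave (S236, F4120). Machine vertices: (111.0826,62.0590) → (200.1071,62.0590) → (200.1071,36.2645) → (111.0826,36.2645) → (111.0826,62.0590). Closed: final G1 returns to the first vertex.

**Shape 3** — `<path>` rectangle, stroke `#0000ff` → engrave (S236, F4120). Machine vertices: (47.2383,63.9910) → (83.6772,63.9910) → (83.6772,15.3184) → (47.2383,15.3184) → (47.2383,63.9910). Closed: final G1 returns to the first vertex.

**Shape 4** — `<path>` regular polygon, stroke `#0000ff` → engrave (S236, F4120). Machine vertices: (40.0016,59.9395) → (45.0469,77.0118) → (61.5402,83.7116) → (77.0617,74.9938) → (79.9235,57.4232) → (67.9704,44.2307) → (50.2035,45.3505) → (40.0016,59.9395). Closed: final G1 returns to the first vertex.

G21
G90
G0 X164.9917 Y42.9642
M3 S236
G01 X148.7754 Y55.5948 F4120
G01 X134.2391 Y39.3354
M5
G0 X111.0826 Y62.0590
M3 S236
G01 X200.1071 Y62.0590 F4120
G01 X200.1071 Y36.2645
G01 X111.0826 Y36.2645
G01 X111.0826 Y62.0590
M5
G0 X47.2383 Y63.9910
M3 S236
G01 X83.6772 Y63.9910 F4120
G01 X83.6772 Y15.3184
G01 X47.2383 Y15.3184
G01 X47.2383 Y63.9910
M5
G0 X40.0016 Y59.9395
M3 S236
G01 X45.0469 Y77.0118 F4120
G01 X61.5402 Y83.7116
G01 X77.0617 Y74.9938
G01 X79.9235 Y57.4232
G01 X67.9704 Y44.2307
G01 X50.2035 Y45.3505
G01 X40.0016 Y59.9395
M5
G0 X0.0000 Y0.0000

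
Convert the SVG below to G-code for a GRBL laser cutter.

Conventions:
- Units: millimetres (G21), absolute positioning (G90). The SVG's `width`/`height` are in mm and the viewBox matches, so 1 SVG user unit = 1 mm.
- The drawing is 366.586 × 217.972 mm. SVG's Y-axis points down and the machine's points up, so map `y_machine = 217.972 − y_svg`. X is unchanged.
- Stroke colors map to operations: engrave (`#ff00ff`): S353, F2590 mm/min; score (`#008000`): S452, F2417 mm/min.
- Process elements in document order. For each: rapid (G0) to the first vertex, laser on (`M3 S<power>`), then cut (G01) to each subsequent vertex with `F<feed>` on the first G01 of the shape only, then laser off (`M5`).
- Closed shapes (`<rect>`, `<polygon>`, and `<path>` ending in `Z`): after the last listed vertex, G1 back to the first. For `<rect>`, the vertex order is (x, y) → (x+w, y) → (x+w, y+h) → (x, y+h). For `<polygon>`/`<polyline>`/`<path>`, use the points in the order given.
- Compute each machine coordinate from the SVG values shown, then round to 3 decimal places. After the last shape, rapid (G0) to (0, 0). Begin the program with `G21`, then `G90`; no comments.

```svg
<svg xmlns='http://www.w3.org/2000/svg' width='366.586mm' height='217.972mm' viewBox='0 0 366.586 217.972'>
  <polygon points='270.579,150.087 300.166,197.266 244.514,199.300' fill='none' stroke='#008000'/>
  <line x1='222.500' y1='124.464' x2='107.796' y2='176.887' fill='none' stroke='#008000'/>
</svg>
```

G21
G90
G0 X270.579 Y67.885
M3 S452
G01 X300.166 Y20.706 F2417
G01 X244.514 Y18.672
G01 X270.579 Y67.885
M5
G0 X222.500 Y93.508
M3 S452
G01 X107.796 Y41.085 F2417
M5
G0 X0.000 Y0.000

viewBox `0 0 366.586 217.972` with mm width/height → 1 unit = 1 mm. Flip: y_m = 217.972 − y_svg.

**Shape 1** — `<polygon>` regular polygon, stroke `#008000` → score (S452, F2417). Machine vertices: (270.579,67.885) → (300.166,20.706) → (244.514,18.672) → (270.579,67.885). Closed: final G1 returns to the first vertex.

**Shape 2** — `<line>` line segment, stroke `#008000` → score (S452, F2417). Machine vertices: (222.500,93.508) → (107.796,41.085). Open path.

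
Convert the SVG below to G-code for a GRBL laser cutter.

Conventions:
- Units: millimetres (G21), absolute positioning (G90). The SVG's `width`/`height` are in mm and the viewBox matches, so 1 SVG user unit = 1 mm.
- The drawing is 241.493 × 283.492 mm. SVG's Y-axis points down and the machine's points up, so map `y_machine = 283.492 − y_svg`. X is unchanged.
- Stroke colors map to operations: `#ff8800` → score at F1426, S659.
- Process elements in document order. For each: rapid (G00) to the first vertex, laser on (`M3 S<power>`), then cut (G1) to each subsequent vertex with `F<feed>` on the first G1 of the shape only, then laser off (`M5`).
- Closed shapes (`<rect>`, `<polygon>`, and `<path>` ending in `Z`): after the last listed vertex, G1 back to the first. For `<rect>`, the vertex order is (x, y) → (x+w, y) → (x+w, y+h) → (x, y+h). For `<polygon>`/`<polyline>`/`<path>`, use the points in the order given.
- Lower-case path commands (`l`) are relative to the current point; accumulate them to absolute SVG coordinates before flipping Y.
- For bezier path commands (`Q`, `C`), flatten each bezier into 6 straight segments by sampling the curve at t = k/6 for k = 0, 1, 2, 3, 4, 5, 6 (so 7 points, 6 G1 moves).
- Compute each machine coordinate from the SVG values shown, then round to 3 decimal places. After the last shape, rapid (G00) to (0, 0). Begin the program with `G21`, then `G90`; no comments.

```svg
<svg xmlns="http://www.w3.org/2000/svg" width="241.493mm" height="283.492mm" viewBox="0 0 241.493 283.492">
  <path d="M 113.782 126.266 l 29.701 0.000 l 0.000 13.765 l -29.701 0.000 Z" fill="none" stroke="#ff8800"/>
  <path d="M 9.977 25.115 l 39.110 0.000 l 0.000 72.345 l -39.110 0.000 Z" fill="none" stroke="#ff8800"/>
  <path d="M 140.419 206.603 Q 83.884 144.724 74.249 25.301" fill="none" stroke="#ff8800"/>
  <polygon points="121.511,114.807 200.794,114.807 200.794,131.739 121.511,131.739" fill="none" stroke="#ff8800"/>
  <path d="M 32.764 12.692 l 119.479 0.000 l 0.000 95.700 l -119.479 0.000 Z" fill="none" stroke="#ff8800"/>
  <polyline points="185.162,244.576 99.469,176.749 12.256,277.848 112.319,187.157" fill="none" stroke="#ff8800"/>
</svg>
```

G21
G90
G00 X113.782 Y157.226
M3 S659
G1 X143.483 Y157.226 F1426
G1 X143.483 Y143.461
G1 X113.782 Y143.461
G1 X113.782 Y157.226
M5
G00 X9.977 Y258.377
M3 S659
G1 X49.087 Y258.377 F1426
G1 X49.087 Y186.032
G1 X9.977 Y186.032
G1 X9.977 Y258.377
M5
G00 X140.419 Y76.889
M3 S659
G1 X122.877 Y99.114 F1426
G1 X107.940 Y124.535
G1 X95.609 Y153.154
G1 X85.883 Y184.969
G1 X78.763 Y219.982
G1 X74.249 Y258.191
M5
G00 X121.511 Y168.685
M3 S659
G1 X200.794 Y168.685 F1426
G1 X200.794 Y151.753
G1 X121.511 Y151.753
G1 X121.511 Y168.685
M5
G00 X32.764 Y270.800
M3 S659
G1 X152.243 Y270.800 F1426
G1 X152.243 Y175.100
G1 X32.764 Y175.100
G1 X32.764 Y270.800
M5
G00 X185.162 Y38.916
M3 S659
G1 X99.469 Y106.743 F1426
G1 X12.256 Y5.644
G1 X112.319 Y96.335
M5
G00 X0.000 Y0.000

Since the viewBox matches the mm dimensions, user units are millimetres directly. The only transform is the Y-flip y_m = 283.492 − y_svg.

Shape 1 is a rectangle drawn with `<path>`. Its stroke #ff8800 means score at S659, F1426. After flipping Y the toolpath is (113.782,157.226) → (143.483,157.226) → (143.483,143.461) → (113.782,143.461) → (113.782,157.226), returning to the start.

Shape 2 is a rectangle drawn with `<path>`. Its stroke #ff8800 means score at S659, F1426. After flipping Y the toolpath is (9.977,258.377) → (49.087,258.377) → (49.087,186.032) → (9.977,186.032) → (9.977,258.377), returning to the start.

Shape 3 is a quadratic bezier drawn with `<path>`. Its stroke #ff8800 means score at S659, F1426. After flipping Y the toolpath is (140.419,76.889) → (122.877,99.114) → (107.940,124.535) → (95.609,153.154) → (85.883,184.969) → (78.763,219.982) → (74.249,258.191).

Shape 4 is a rectangle drawn with `<polygon>`. Its stroke #ff8800 means score at S659, F1426. After flipping Y the toolpath is (121.511,168.685) → (200.794,168.685) → (200.794,151.753) → (121.511,151.753) → (121.511,168.685), returning to the start.

Shape 5 is a rectangle drawn with `<path>`. Its stroke #ff8800 means score at S659, F1426. After flipping Y the toolpath is (32.764,270.800) → (152.243,270.800) → (152.243,175.100) → (32.764,175.100) → (32.764,270.800), returning to the start.

Shape 6 is a open polyline drawn with `<polyline>`. Its stroke #ff8800 means score at S659, F1426. After flipping Y the toolpath is (185.162,38.916) → (99.469,106.743) → (12.256,5.644) → (112.319,96.335).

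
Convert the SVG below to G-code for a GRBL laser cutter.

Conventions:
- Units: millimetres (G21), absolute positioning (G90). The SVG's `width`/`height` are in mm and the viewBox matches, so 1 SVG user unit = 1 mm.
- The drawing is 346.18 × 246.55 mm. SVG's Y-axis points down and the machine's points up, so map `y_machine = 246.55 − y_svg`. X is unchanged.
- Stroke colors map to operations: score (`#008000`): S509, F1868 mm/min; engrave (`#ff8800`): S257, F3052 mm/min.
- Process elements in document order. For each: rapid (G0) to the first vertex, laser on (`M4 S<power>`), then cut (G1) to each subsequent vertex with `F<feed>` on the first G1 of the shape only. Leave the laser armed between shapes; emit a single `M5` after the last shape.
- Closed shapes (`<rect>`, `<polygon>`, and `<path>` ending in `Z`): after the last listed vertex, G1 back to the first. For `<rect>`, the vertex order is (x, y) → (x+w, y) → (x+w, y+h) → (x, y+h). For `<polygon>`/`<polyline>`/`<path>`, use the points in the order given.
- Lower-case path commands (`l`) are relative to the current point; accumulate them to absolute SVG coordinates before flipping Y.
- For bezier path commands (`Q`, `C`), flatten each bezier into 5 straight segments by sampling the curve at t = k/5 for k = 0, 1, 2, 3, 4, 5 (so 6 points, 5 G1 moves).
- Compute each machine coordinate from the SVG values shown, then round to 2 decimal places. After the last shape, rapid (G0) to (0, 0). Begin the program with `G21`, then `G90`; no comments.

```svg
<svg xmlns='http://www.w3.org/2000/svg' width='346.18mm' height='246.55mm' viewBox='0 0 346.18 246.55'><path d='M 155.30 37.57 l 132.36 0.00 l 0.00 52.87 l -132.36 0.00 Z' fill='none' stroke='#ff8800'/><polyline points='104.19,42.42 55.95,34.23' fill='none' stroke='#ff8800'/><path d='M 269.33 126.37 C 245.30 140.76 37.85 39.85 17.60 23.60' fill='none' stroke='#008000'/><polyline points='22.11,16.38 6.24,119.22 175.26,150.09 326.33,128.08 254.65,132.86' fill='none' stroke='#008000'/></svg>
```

viewBox `0 0 346.18 246.55` with mm width/height → 1 unit = 1 mm. Flip: y_m = 246.55 − y_svg.

**Shape 1** — `<path>` rectangle, stroke `#ff8800` → engrave (S257, F3052). Machine vertices: (155.30,208.98) → (287.66,208.98) → (287.66,156.11) → (155.30,156.11) → (155.30,208.98). Closed: final G1 returns to the first vertex.

**Shape 2** — `<polyline>` line segment, stroke `#ff8800` → engrave (S257, F3052). Machine vertices: (104.19,204.13) → (55.95,212.32). Open path.

**Shape 3** — `<path>` cubic bezier, stroke `#008000` → score (S509, F1868). Control points (SVG): P0=(269.33,126.37), P1=(245.30,140.76), P2=(37.85,39.85), P3=(17.60,23.60); sampled at t=k/5. Machine vertices: (269.33,120.18) → (235.87,123.78) → (176.17,145.46) → (108.04,175.61) → (49.25,204.64) → (17.60,222.95). Open path.

**Shape 4** — `<polyline>` open polyline, stroke `#008000` → score (S509, F1868). Machine vertices: (22.11,230.17) → (6.24,127.33) → (175.26,96.46) → (326.33,118.47) → (254.65,113.69). Open path.

G21
G90
G0 X155.30 Y208.98
M4 S257
G1 X287.66 Y208.98 F3052
G1 X287.66 Y156.11
G1 X155.30 Y156.11
G1 X155.30 Y208.98
G0 X104.19 Y204.13
M4 S257
G1 X55.95 Y212.32 F3052
G0 X269.33 Y120.18
M4 S509
G1 X235.87 Y123.78 F1868
G1 X176.17 Y145.46
G1 X108.04 Y175.61
G1 X49.25 Y204.64
G1 X17.60 Y222.95
G0 X22.11 Y230.17
M4 S509
G1 X6.24 Y127.33 F1868
G1 X175.26 Y96.46
G1 X326.33 Y118.47
G1 X254.65 Y113.69
M5
G0 X0.00 Y0.00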